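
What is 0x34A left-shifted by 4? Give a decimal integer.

13472

0x34A = 00001101001010
shift left by 4 → 11010010100000 = 13472
(equivalently, 842 × 2^4 = 842 × 16)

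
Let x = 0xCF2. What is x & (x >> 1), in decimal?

1136

x = 110011110010 = 3314
x>>1 = 011001111001
AND  = 010001110000 = 1136
(x & (x >> 1) has a 1 wherever x has two consecutive 1 bits.)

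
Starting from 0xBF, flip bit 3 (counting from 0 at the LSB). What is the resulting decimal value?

x = 10111111
bit 3 is currently 1; toggle it via x ^ (1 << 3) = x ^ 8
→ 10110111 = 183

183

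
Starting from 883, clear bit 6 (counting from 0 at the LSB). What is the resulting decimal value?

x = 1101110011
bit 6 is currently 1; clear it via x & ~(1 << 6) = x & ~64
→ 1100110011 = 819

819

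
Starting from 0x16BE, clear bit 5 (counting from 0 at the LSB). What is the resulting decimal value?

5790

x = 1011010111110
bit 5 is currently 1; clear it via x & ~(1 << 5) = x & ~32
→ 1011010011110 = 5790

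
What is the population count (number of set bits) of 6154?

6154 = 1100000001010
Count the 1s: 1 + 1 + 1 + 1 = 4

4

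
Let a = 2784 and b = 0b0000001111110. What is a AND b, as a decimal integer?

96

2784 = 101011100000
b = 000001111110
AND → 000001100000 = 96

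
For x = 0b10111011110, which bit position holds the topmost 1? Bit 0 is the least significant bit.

0b10111011110 = 10111011110
The topmost 1 is at position 10 (since 2^10 = 1024 ≤ 1502 < 2048).

10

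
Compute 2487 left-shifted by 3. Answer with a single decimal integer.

19896

2487 = 000100110110111
shift left by 3 → 100110110111000 = 19896
(equivalently, 2487 × 2^3 = 2487 × 8)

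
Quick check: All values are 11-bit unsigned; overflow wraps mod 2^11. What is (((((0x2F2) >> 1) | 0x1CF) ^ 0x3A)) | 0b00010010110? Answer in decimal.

471

0x2F2 = 01011110010
→ >> 1 → 00101111001 = 377
0x1CF = 00111001111
→ | → 00111111111 = 511
0x3A = 00000111010
→ ^ → 00111000101 = 453
0b00010010110 = 00010010110
→ | → 00111010111 = 471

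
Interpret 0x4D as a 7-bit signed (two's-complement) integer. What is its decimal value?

-51

pattern = 1001101 (MSB is 1 ⇒ negative)
Invert: 0110010, add 1 → 0110011 = 51, so the value is -51.
(Equivalently: 77 - 2^7 = 77 - 128 = -51.)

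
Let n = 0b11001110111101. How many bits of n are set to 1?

n = 11001110111101
Count the 1s: 1 + 1 + 1 + 1 + 1 + 1 + 1 + 1 + 1 + 1 = 10

10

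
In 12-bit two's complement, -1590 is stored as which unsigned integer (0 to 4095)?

1590 in 12 bits: 011000110110
Invert: 100111001001
Add 1:  100111001010 = 2506
(Check: 2^12 - 1590 = 4096 - 1590 = 2506.)

2506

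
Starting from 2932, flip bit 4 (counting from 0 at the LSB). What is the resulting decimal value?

2916

x = 00101101110100
bit 4 is currently 1; toggle it via x ^ (1 << 4) = x ^ 16
→ 00101101100100 = 2916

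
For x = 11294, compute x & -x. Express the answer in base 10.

x = 10110000011110 = 11294
-x (two's complement) = …01001111100010
AND   = 00000000000010 = 2
(x & -x isolates the lowest set bit of x.)

2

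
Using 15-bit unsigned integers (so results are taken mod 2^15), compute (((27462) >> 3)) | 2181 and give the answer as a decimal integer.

3565

27462 = 110101101000110
→ >> 3 → 000110101101000 = 3432
2181 = 000100010000101
→ | → 000110111101101 = 3565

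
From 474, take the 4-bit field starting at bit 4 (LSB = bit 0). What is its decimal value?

v = 0111011010
Shift right by 4: 011101
Mask low 4 bits: 1101 = 13

13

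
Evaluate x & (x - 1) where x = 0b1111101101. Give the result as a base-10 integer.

1004

x = 1111101101 = 1005
x - 1 = 1111101100
AND   = 1111101100 = 1004
(x & (x - 1) clears the lowest set bit of x.)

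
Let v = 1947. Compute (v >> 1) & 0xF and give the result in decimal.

13

v = 0011110011011
Shift right by 1: 001111001101
Mask low 4 bits: 1101 = 13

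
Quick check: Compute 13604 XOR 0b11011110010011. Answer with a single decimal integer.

13604 = 11010100100100
b = 11011110010011
XOR → 00001010110111 = 695

695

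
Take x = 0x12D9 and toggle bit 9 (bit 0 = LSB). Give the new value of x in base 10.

4313

x = 01001011011001
bit 9 is currently 1; toggle it via x ^ (1 << 9) = x ^ 512
→ 01000011011001 = 4313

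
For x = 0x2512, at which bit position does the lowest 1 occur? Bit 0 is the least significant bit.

0x2512 = 10010100010010
Trailing zeros: 1, so the lowest set bit is bit 1 (value 2).

1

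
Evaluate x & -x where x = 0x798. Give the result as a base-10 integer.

8

x = 11110011000 = 1944
-x (two's complement) = …00001101000
AND   = 00000001000 = 8
(x & -x isolates the lowest set bit of x.)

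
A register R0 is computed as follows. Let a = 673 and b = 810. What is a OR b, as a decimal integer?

939

673 = 1010100001
810 = 1100101010
 OR → 1110101011 = 939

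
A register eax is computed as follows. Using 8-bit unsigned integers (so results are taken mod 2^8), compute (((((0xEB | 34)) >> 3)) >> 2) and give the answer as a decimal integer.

7

0xEB = 11101011
34 = 00100010
→ | → 11101011 = 235
→ >> 3 → 00011101 = 29
→ >> 2 → 00000111 = 7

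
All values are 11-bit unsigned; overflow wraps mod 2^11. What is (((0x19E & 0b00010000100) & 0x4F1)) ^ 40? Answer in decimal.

168

0x19E = 00110011110
0b00010000100 = 00010000100
→ & → 00010000100 = 132
0x4F1 = 10011110001
→ & → 00010000000 = 128
40 = 00000101000
→ ^ → 00010101000 = 168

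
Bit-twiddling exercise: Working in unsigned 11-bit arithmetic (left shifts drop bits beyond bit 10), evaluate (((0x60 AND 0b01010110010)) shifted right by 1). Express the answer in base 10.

0x60 = 00001100000
0b01010110010 = 01010110010
→ AND → 00000100000 = 32
→ shifted right by 1 → 00000010000 = 16

16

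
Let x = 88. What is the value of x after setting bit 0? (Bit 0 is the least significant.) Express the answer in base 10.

x = 0001011000
bit 0 is currently 0; set it via x | (1 << 0) = x | 1
→ 0001011001 = 89

89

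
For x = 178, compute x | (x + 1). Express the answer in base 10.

x = 10110010 = 178
x + 1 = 10110011
OR    = 10110011 = 179
(x | (x + 1) sets the lowest cleared bit.)

179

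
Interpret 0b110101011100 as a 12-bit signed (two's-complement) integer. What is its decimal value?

-676

pattern = 110101011100 (MSB is 1 ⇒ negative)
Invert: 001010100011, add 1 → 001010100100 = 676, so the value is -676.
(Equivalently: 3420 - 2^12 = 3420 - 4096 = -676.)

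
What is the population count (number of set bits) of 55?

55 = 110111
Count the 1s: 1 + 1 + 1 + 1 + 1 = 5

5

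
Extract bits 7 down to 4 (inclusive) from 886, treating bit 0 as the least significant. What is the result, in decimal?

7

v = 01101110110
Shift right by 4: 0110111
Mask low 4 bits: 0111 = 7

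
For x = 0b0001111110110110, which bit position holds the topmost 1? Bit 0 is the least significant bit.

12

0b0001111110110110 = 1111110110110
The topmost 1 is at position 12 (since 2^12 = 4096 ≤ 8118 < 8192).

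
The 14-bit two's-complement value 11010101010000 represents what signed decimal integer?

pattern = 11010101010000 (MSB is 1 ⇒ negative)
Invert: 00101010101111, add 1 → 00101010110000 = 2736, so the value is -2736.
(Equivalently: 13648 - 2^14 = 13648 - 16384 = -2736.)

-2736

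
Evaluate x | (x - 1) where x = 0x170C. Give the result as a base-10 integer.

x = 1011100001100 = 5900
x - 1 = 1011100001011
OR    = 1011100001111 = 5903
(x | (x - 1) sets all bits below the lowest set bit.)

5903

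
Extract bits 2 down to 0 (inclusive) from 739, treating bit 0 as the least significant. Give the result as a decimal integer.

3

v = 001011100011
Shift right by 0: 001011100011
Mask low 3 bits: 011 = 3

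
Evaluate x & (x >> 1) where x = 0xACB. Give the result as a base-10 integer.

65

x = 101011001011 = 2763
x>>1 = 010101100101
AND  = 000001000001 = 65
(x & (x >> 1) has a 1 wherever x has two consecutive 1 bits.)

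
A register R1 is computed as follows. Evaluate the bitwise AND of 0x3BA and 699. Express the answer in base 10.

0x3BA = 1110111010
699 = 1010111011
AND → 1010111010 = 698

698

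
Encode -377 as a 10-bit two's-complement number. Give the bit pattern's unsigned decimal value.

647

377 in 10 bits: 0101111001
Invert: 1010000110
Add 1:  1010000111 = 647
(Check: 2^10 - 377 = 1024 - 377 = 647.)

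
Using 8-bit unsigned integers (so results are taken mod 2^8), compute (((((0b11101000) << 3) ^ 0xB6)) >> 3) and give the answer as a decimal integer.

30

0b11101000 = 11101000
→ << 3 (mod 2^8) → 01000000 = 64
0xB6 = 10110110
→ ^ → 11110110 = 246
→ >> 3 → 00011110 = 30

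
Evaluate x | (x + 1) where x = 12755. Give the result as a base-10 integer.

x = 11000111010011 = 12755
x + 1 = 11000111010100
OR    = 11000111010111 = 12759
(x | (x + 1) sets the lowest cleared bit.)

12759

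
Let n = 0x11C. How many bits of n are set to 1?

4

0x11C = 100011100
Count the 1s: 1 + 1 + 1 + 1 = 4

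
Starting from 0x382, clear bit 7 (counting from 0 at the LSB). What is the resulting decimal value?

770

x = 1110000010
bit 7 is currently 1; clear it via x & ~(1 << 7) = x & ~128
→ 1100000010 = 770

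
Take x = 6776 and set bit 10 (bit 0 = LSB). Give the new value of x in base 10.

7800

x = 01101001111000
bit 10 is currently 0; set it via x | (1 << 10) = x | 1024
→ 01111001111000 = 7800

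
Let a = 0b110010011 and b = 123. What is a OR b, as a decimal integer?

a = 110010011
123 = 001111011
 OR → 111111011 = 507

507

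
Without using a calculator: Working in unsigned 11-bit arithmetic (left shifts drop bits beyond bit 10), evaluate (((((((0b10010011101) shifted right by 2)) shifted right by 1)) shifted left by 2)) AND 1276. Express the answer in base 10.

76

0b10010011101 = 10010011101
→ shifted right by 2 → 00100100111 = 295
→ shifted right by 1 → 00010010011 = 147
→ shifted left by 2 (mod 2^11) → 01001001100 = 588
1276 = 10011111100
→ AND → 00001001100 = 76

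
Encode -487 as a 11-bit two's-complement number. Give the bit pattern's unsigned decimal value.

1561

487 in 11 bits: 00111100111
Invert: 11000011000
Add 1:  11000011001 = 1561
(Check: 2^11 - 487 = 2048 - 487 = 1561.)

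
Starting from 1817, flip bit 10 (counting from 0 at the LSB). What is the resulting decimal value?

x = 11100011001
bit 10 is currently 1; toggle it via x ^ (1 << 10) = x ^ 1024
→ 01100011001 = 793

793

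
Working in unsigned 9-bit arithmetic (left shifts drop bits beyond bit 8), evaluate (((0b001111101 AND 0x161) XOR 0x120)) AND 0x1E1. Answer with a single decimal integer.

321

0b001111101 = 001111101
0x161 = 101100001
→ AND → 001100001 = 97
0x120 = 100100000
→ XOR → 101000001 = 321
0x1E1 = 111100001
→ AND → 101000001 = 321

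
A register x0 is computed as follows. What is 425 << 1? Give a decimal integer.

850

425 = 0110101001
shift left by 1 → 1101010010 = 850
(equivalently, 425 × 2^1 = 425 × 2)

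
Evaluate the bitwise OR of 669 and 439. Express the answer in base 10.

959

669 = 1010011101
439 = 0110110111
 OR → 1110111111 = 959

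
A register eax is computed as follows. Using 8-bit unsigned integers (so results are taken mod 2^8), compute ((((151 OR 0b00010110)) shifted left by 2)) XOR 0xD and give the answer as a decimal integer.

151 = 10010111
0b00010110 = 00010110
→ OR → 10010111 = 151
→ shifted left by 2 (mod 2^8) → 01011100 = 92
0xD = 00001101
→ XOR → 01010001 = 81

81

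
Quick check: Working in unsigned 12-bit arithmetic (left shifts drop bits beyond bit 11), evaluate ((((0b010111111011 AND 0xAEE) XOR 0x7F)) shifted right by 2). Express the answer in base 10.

0b010111111011 = 010111111011
0xAEE = 101011101110
→ AND → 000011101010 = 234
0x7F = 000001111111
→ XOR → 000010010101 = 149
→ shifted right by 2 → 000000100101 = 37

37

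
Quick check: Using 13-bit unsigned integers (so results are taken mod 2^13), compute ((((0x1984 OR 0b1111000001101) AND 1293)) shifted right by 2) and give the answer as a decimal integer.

0x1984 = 1100110000100
0b1111000001101 = 1111000001101
→ OR → 1111110001101 = 8077
1293 = 0010100001101
→ AND → 0010100001101 = 1293
→ shifted right by 2 → 0000101000011 = 323

323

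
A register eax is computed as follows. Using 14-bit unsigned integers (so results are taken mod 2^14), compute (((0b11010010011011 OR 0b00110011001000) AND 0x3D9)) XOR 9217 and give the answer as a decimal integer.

0b11010010011011 = 11010010011011
0b00110011001000 = 00110011001000
→ OR → 11110011011011 = 15579
0x3D9 = 00001111011001
→ AND → 00000011011001 = 217
9217 = 10010000000001
→ XOR → 10010011011000 = 9432

9432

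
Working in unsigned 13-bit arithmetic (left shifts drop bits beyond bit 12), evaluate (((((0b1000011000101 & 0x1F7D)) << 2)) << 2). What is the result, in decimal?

0b1000011000101 = 1000011000101
0x1F7D = 1111101111101
→ & → 1000001000101 = 4165
→ << 2 (mod 2^13) → 0000100010100 = 276
→ << 2 (mod 2^13) → 0010001010000 = 1104

1104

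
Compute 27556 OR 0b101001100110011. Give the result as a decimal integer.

27556 = 110101110100100
b = 101001100110011
 OR → 111101110110111 = 31671

31671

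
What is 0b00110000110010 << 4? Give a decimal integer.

49952

x = 0000110000110010
shift left by 4 → 1100001100100000 = 49952
(equivalently, 3122 × 2^4 = 3122 × 16)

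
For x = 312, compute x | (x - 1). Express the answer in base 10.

x = 100111000 = 312
x - 1 = 100110111
OR    = 100111111 = 319
(x | (x - 1) sets all bits below the lowest set bit.)

319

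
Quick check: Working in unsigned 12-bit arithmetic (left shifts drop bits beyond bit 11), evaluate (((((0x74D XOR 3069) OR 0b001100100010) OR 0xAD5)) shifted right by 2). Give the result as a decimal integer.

1021

0x74D = 011101001101
3069 = 101111111101
→ XOR → 110010110000 = 3248
0b001100100010 = 001100100010
→ OR → 111110110010 = 4018
0xAD5 = 101011010101
→ OR → 111111110111 = 4087
→ shifted right by 2 → 001111111101 = 1021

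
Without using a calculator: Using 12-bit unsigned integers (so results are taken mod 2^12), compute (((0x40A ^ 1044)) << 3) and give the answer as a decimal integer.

240

0x40A = 010000001010
1044 = 010000010100
→ ^ → 000000011110 = 30
→ << 3 (mod 2^12) → 000011110000 = 240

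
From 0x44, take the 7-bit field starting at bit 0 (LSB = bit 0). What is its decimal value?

68

v = 01000100
Shift right by 0: 01000100
Mask low 7 bits: 1000100 = 68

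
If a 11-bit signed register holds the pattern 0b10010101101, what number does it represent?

pattern = 10010101101 (MSB is 1 ⇒ negative)
Invert: 01101010010, add 1 → 01101010011 = 851, so the value is -851.
(Equivalently: 1197 - 2^11 = 1197 - 2048 = -851.)

-851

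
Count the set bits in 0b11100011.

n = 11100011
Count the 1s: 1 + 1 + 1 + 1 + 1 = 5

5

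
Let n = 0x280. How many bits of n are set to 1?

2

0x280 = 1010000000
Count the 1s: 1 + 1 = 2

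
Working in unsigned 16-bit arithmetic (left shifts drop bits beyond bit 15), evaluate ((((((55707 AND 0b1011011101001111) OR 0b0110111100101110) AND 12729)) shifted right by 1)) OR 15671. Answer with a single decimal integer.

15799

55707 = 1101100110011011
0b1011011101001111 = 1011011101001111
→ AND → 1001000100001011 = 37131
0b0110111100101110 = 0110111100101110
→ OR → 1111111100101111 = 65327
12729 = 0011000110111001
→ AND → 0011000100101001 = 12585
→ shifted right by 1 → 0001100010010100 = 6292
15671 = 0011110100110111
→ OR → 0011110110110111 = 15799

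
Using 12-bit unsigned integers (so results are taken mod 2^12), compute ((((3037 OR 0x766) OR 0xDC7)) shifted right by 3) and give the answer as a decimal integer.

3037 = 101111011101
0x766 = 011101100110
→ OR → 111111111111 = 4095
0xDC7 = 110111000111
→ OR → 111111111111 = 4095
→ shifted right by 3 → 000111111111 = 511

511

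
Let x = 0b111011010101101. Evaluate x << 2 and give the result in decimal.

x = 00111011010101101
shift left by 2 → 11101101010110100 = 121524
(equivalently, 30381 × 2^2 = 30381 × 4)

121524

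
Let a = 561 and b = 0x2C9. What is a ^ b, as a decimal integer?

248

561 = 1000110001
0x2C9 = 1011001001
XOR → 0011111000 = 248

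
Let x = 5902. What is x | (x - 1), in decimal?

x = 1011100001110 = 5902
x - 1 = 1011100001101
OR    = 1011100001111 = 5903
(x | (x - 1) sets all bits below the lowest set bit.)

5903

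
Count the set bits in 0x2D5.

0x2D5 = 1011010101
Count the 1s: 1 + 1 + 1 + 1 + 1 + 1 = 6

6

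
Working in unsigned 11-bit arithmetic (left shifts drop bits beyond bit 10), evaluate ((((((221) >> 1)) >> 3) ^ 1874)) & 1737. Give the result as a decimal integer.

1609

221 = 00011011101
→ >> 1 → 00001101110 = 110
→ >> 3 → 00000001101 = 13
1874 = 11101010010
→ ^ → 11101011111 = 1887
1737 = 11011001001
→ & → 11001001001 = 1609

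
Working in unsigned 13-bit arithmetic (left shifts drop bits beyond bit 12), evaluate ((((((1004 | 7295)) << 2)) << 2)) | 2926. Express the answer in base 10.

1004 = 0001111101100
7295 = 1110001111111
→ | → 1111111111111 = 8191
→ << 2 (mod 2^13) → 1111111111100 = 8188
→ << 2 (mod 2^13) → 1111111110000 = 8176
2926 = 0101101101110
→ | → 1111111111110 = 8190

8190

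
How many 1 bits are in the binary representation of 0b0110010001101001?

7

n = 110010001101001
Count the 1s: 1 + 1 + 1 + 1 + 1 + 1 + 1 = 7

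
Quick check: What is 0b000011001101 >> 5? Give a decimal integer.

6

x = 11001101
shift right by 5 → 00000110 = 6
(equivalently, floor(205 / 32))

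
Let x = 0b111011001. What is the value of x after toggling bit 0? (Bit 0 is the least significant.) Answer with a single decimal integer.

x = 111011001
bit 0 is currently 1; toggle it via x ^ (1 << 0) = x ^ 1
→ 111011000 = 472

472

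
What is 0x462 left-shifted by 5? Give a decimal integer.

35904

0x462 = 0000010001100010
shift left by 5 → 1000110001000000 = 35904
(equivalently, 1122 × 2^5 = 1122 × 32)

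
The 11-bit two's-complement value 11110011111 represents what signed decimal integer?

pattern = 11110011111 (MSB is 1 ⇒ negative)
Invert: 00001100000, add 1 → 00001100001 = 97, so the value is -97.
(Equivalently: 1951 - 2^11 = 1951 - 2048 = -97.)

-97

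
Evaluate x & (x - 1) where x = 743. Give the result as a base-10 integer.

742

x = 1011100111 = 743
x - 1 = 1011100110
AND   = 1011100110 = 742
(x & (x - 1) clears the lowest set bit of x.)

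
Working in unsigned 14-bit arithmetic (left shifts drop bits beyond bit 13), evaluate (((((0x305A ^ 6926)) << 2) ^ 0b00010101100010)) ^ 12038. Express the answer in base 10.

1844

0x305A = 11000001011010
6926 = 01101100001110
→ ^ → 10101101010100 = 11092
→ << 2 (mod 2^14) → 10110101010000 = 11600
0b00010101100010 = 00010101100010
→ ^ → 10100000110010 = 10290
12038 = 10111100000110
→ ^ → 00011100110100 = 1844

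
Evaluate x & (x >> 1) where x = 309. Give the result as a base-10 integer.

16

x = 100110101 = 309
x>>1 = 010011010
AND  = 000010000 = 16
(x & (x >> 1) has a 1 wherever x has two consecutive 1 bits.)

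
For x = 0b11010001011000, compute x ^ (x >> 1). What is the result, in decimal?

11892

x = 11010001011000 = 13400
x>>1 = 01101000101100
XOR  = 10111001110100 = 11892
(x ^ (x >> 1) gives the standard binary-reflected Gray code of x.)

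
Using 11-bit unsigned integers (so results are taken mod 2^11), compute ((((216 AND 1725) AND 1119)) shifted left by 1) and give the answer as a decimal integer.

48

216 = 00011011000
1725 = 11010111101
→ AND → 00010011000 = 152
1119 = 10001011111
→ AND → 00000011000 = 24
→ shifted left by 1 (mod 2^11) → 00000110000 = 48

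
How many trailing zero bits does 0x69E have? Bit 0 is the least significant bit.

1

0x69E = 11010011110
Trailing zeros: 1, so the lowest set bit is bit 1 (value 2).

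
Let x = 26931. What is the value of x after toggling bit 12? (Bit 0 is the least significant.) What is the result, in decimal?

31027

x = 0110100100110011
bit 12 is currently 0; toggle it via x ^ (1 << 12) = x ^ 4096
→ 0111100100110011 = 31027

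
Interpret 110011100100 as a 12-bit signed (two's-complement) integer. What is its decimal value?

pattern = 110011100100 (MSB is 1 ⇒ negative)
Invert: 001100011011, add 1 → 001100011100 = 796, so the value is -796.
(Equivalently: 3300 - 2^12 = 3300 - 4096 = -796.)

-796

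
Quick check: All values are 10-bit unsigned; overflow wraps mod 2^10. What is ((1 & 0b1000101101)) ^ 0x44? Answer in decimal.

1 = 0000000001
0b1000101101 = 1000101101
→ & → 0000000001 = 1
0x44 = 0001000100
→ ^ → 0001000101 = 69

69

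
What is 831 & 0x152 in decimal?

831 = 1100111111
0x152 = 0101010010
AND → 0100010010 = 274

274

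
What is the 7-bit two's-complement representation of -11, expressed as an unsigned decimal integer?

117

11 in 7 bits: 0001011
Invert: 1110100
Add 1:  1110101 = 117
(Check: 2^7 - 11 = 128 - 11 = 117.)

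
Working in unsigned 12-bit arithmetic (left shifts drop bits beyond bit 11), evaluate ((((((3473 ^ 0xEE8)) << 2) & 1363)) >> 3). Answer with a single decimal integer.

3473 = 110110010001
0xEE8 = 111011101000
→ ^ → 001101111001 = 889
→ << 2 (mod 2^12) → 110111100100 = 3556
1363 = 010101010011
→ & → 010101000000 = 1344
→ >> 3 → 000010101000 = 168

168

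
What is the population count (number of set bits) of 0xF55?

0xF55 = 111101010101
Count the 1s: 1 + 1 + 1 + 1 + 1 + 1 + 1 + 1 = 8

8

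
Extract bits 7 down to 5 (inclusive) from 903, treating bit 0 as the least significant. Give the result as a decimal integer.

v = 01110000111
Shift right by 5: 011100
Mask low 3 bits: 100 = 4

4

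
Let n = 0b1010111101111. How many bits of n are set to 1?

10

n = 1010111101111
Count the 1s: 1 + 1 + 1 + 1 + 1 + 1 + 1 + 1 + 1 + 1 = 10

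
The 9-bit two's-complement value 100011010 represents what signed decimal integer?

-230

pattern = 100011010 (MSB is 1 ⇒ negative)
Invert: 011100101, add 1 → 011100110 = 230, so the value is -230.
(Equivalently: 282 - 2^9 = 282 - 512 = -230.)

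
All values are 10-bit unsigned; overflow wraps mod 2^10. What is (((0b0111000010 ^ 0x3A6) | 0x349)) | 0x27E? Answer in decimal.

0b0111000010 = 0111000010
0x3A6 = 1110100110
→ ^ → 1001100100 = 612
0x349 = 1101001001
→ | → 1101101101 = 877
0x27E = 1001111110
→ | → 1101111111 = 895

895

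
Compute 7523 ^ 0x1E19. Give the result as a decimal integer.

890

7523 = 1110101100011
0x1E19 = 1111000011001
XOR → 0001101111010 = 890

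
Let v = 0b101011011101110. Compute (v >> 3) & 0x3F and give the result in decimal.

v = 101011011101110
Shift right by 3: 101011011101
Mask low 6 bits: 011101 = 29

29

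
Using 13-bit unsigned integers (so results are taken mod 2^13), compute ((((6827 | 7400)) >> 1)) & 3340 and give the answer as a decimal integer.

6827 = 1101010101011
7400 = 1110011101000
→ | → 1111011101011 = 7915
→ >> 1 → 0111101110101 = 3957
3340 = 0110100001100
→ & → 0110100000100 = 3332

3332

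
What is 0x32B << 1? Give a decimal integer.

0x32B = 01100101011
shift left by 1 → 11001010110 = 1622
(equivalently, 811 × 2^1 = 811 × 2)

1622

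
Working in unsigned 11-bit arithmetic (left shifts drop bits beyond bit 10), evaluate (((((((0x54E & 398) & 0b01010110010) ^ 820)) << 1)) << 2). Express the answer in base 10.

0x54E = 10101001110
398 = 00110001110
→ & → 00100001110 = 270
0b01010110010 = 01010110010
→ & → 00000000010 = 2
820 = 01100110100
→ ^ → 01100110110 = 822
→ << 1 (mod 2^11) → 11001101100 = 1644
→ << 2 (mod 2^11) → 00110110000 = 432

432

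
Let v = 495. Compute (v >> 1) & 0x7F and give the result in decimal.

v = 00111101111
Shift right by 1: 0011110111
Mask low 7 bits: 1110111 = 119

119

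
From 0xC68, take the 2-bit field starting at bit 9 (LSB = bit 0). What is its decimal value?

v = 110001101000
Shift right by 9: 110
Mask low 2 bits: 10 = 2

2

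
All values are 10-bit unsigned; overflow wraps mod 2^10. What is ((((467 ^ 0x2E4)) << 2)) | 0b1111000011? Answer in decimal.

991

467 = 0111010011
0x2E4 = 1011100100
→ ^ → 1100110111 = 823
→ << 2 (mod 2^10) → 0011011100 = 220
0b1111000011 = 1111000011
→ | → 1111011111 = 991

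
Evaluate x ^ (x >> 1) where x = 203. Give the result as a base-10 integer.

174

x = 11001011 = 203
x>>1 = 01100101
XOR  = 10101110 = 174
(x ^ (x >> 1) gives the standard binary-reflected Gray code of x.)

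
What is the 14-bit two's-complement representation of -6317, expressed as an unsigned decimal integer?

10067

6317 in 14 bits: 01100010101101
Invert: 10011101010010
Add 1:  10011101010011 = 10067
(Check: 2^14 - 6317 = 16384 - 6317 = 10067.)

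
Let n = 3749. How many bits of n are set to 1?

7

3749 = 111010100101
Count the 1s: 1 + 1 + 1 + 1 + 1 + 1 + 1 = 7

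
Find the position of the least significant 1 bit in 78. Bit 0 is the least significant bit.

78 = 1001110
Trailing zeros: 1, so the lowest set bit is bit 1 (value 2).

1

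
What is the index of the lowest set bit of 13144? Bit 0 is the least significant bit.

13144 = 11001101011000
Trailing zeros: 3, so the lowest set bit is bit 3 (value 8).

3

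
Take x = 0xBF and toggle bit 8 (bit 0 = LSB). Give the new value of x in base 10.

447

x = 00000010111111
bit 8 is currently 0; toggle it via x ^ (1 << 8) = x ^ 256
→ 00000110111111 = 447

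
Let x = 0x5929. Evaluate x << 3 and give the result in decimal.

0x5929 = 000101100100101001
shift left by 3 → 101100100101001000 = 182600
(equivalently, 22825 × 2^3 = 22825 × 8)

182600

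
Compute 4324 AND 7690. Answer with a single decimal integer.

4096

4324 = 1000011100100
7690 = 1111000001010
AND → 1000000000000 = 4096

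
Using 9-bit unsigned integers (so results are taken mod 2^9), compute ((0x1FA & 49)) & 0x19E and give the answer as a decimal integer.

16

0x1FA = 111111010
49 = 000110001
→ & → 000110000 = 48
0x19E = 110011110
→ & → 000010000 = 16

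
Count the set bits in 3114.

3114 = 110000101010
Count the 1s: 1 + 1 + 1 + 1 + 1 = 5

5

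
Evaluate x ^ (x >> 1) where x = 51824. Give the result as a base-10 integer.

x = 1100101001110000 = 51824
x>>1 = 0110010100111000
XOR  = 1010111101001000 = 44872
(x ^ (x >> 1) gives the standard binary-reflected Gray code of x.)

44872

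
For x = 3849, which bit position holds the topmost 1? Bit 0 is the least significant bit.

11

3849 = 111100001001
The topmost 1 is at position 11 (since 2^11 = 2048 ≤ 3849 < 4096).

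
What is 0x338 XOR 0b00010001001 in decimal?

0x338 = 1100111000
b = 0010001001
XOR → 1110110001 = 945

945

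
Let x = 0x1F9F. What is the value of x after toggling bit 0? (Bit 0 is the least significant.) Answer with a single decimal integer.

x = 01111110011111
bit 0 is currently 1; toggle it via x ^ (1 << 0) = x ^ 1
→ 01111110011110 = 8094

8094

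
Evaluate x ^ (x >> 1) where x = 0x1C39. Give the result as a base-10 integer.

4645

x = 1110000111001 = 7225
x>>1 = 0111000011100
XOR  = 1001000100101 = 4645
(x ^ (x >> 1) gives the standard binary-reflected Gray code of x.)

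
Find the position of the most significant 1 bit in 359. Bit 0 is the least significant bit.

8

359 = 101100111
The topmost 1 is at position 8 (since 2^8 = 256 ≤ 359 < 512).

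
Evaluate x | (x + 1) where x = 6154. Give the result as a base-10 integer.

6155

x = 1100000001010 = 6154
x + 1 = 1100000001011
OR    = 1100000001011 = 6155
(x | (x + 1) sets the lowest cleared bit.)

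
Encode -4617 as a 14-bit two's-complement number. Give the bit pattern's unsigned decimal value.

4617 in 14 bits: 01001000001001
Invert: 10110111110110
Add 1:  10110111110111 = 11767
(Check: 2^14 - 4617 = 16384 - 4617 = 11767.)

11767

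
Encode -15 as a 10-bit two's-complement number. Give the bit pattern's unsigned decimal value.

1009

15 in 10 bits: 0000001111
Invert: 1111110000
Add 1:  1111110001 = 1009
(Check: 2^10 - 15 = 1024 - 15 = 1009.)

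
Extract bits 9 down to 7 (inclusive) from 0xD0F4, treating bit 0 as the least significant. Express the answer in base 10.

1

v = 1101000011110100
Shift right by 7: 110100001
Mask low 3 bits: 001 = 1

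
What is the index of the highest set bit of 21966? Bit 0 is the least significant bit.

21966 = 101010111001110
The topmost 1 is at position 14 (since 2^14 = 16384 ≤ 21966 < 32768).

14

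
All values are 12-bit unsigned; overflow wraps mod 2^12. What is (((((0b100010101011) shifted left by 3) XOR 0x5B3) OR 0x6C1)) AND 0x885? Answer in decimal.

0b100010101011 = 100010101011
→ shifted left by 3 (mod 2^12) → 010101011000 = 1368
0x5B3 = 010110110011
→ XOR → 000011101011 = 235
0x6C1 = 011011000001
→ OR → 011011101011 = 1771
0x885 = 100010000101
→ AND → 000010000001 = 129

129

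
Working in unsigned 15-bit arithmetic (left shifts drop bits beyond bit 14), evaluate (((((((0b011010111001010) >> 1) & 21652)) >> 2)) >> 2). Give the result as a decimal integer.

0b011010111001010 = 011010111001010
→ >> 1 → 001101011100101 = 6885
21652 = 101010010010100
→ & → 001000010000100 = 4228
→ >> 2 → 000010000100001 = 1057
→ >> 2 → 000000100001000 = 264

264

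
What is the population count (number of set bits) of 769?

3

769 = 1100000001
Count the 1s: 1 + 1 + 1 = 3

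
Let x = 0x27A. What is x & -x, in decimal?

2

x = 1001111010 = 634
-x (two's complement) = …0110000110
AND   = 0000000010 = 2
(x & -x isolates the lowest set bit of x.)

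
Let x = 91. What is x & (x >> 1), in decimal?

x = 1011011 = 91
x>>1 = 0101101
AND  = 0001001 = 9
(x & (x >> 1) has a 1 wherever x has two consecutive 1 bits.)

9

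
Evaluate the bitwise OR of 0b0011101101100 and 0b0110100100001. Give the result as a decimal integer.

3949

a = 011101101100
b = 110100100001
 OR → 111101101101 = 3949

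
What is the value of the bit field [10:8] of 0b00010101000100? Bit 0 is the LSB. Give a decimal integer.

5

v = 00010101000100
Shift right by 8: 000101
Mask low 3 bits: 101 = 5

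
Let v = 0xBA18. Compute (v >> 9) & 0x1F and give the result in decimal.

v = 1011101000011000
Shift right by 9: 1011101
Mask low 5 bits: 11101 = 29

29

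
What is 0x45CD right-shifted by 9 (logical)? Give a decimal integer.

0x45CD = 100010111001101
shift right by 9 → 000000000100010 = 34
(equivalently, floor(17869 / 512))

34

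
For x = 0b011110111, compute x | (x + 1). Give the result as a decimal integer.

255

x = 11110111 = 247
x + 1 = 11111000
OR    = 11111111 = 255
(x | (x + 1) sets the lowest cleared bit.)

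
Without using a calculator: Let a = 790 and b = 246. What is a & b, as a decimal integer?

22

790 = 1100010110
246 = 0011110110
AND → 0000010110 = 22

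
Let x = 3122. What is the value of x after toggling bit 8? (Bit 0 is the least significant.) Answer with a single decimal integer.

3378

x = 110000110010
bit 8 is currently 0; toggle it via x ^ (1 << 8) = x ^ 256
→ 110100110010 = 3378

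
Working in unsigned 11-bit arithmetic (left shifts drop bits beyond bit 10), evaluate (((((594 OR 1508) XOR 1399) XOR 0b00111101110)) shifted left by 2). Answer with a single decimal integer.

594 = 01001010010
1508 = 10111100100
→ OR → 11111110110 = 2038
1399 = 10101110111
→ XOR → 01010000001 = 641
0b00111101110 = 00111101110
→ XOR → 01101101111 = 879
→ shifted left by 2 (mod 2^11) → 10110111100 = 1468

1468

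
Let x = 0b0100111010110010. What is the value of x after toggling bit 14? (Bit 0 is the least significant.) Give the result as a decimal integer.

x = 0100111010110010
bit 14 is currently 1; toggle it via x ^ (1 << 14) = x ^ 16384
→ 0000111010110010 = 3762

3762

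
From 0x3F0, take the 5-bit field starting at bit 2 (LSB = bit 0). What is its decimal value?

v = 1111110000
Shift right by 2: 11111100
Mask low 5 bits: 11100 = 28

28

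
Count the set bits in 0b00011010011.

n = 11010011
Count the 1s: 1 + 1 + 1 + 1 + 1 = 5

5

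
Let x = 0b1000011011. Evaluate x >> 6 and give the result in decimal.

x = 1000011011
shift right by 6 → 0000001000 = 8
(equivalently, floor(539 / 64))

8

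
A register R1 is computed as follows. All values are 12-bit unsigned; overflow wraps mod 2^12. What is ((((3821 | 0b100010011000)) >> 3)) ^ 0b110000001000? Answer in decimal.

3821 = 111011101101
0b100010011000 = 100010011000
→ | → 111011111101 = 3837
→ >> 3 → 000111011111 = 479
0b110000001000 = 110000001000
→ ^ → 110111010111 = 3543

3543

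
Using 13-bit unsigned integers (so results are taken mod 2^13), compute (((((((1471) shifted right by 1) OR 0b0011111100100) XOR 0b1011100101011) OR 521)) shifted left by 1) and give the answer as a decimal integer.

1466

1471 = 0010110111111
→ shifted right by 1 → 0001011011111 = 735
0b0011111100100 = 0011111100100
→ OR → 0011111111111 = 2047
0b1011100101011 = 1011100101011
→ XOR → 1000011010100 = 4308
521 = 0001000001001
→ OR → 1001011011101 = 4829
→ shifted left by 1 (mod 2^13) → 0010110111010 = 1466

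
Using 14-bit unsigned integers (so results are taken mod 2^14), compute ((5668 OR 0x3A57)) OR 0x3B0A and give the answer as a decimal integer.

5668 = 01011000100100
0x3A57 = 11101001010111
→ OR → 11111001110111 = 15991
0x3B0A = 11101100001010
→ OR → 11111101111111 = 16255

16255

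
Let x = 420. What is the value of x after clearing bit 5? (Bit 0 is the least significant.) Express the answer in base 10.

x = 00110100100
bit 5 is currently 1; clear it via x & ~(1 << 5) = x & ~32
→ 00110000100 = 388

388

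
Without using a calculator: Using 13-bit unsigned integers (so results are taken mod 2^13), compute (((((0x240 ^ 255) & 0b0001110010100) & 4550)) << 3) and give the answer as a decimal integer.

0x240 = 0001001000000
255 = 0000011111111
→ ^ → 0001010111111 = 703
0b0001110010100 = 0001110010100
→ & → 0001010010100 = 660
4550 = 1000111000110
→ & → 0000010000100 = 132
→ << 3 (mod 2^13) → 0010000100000 = 1056

1056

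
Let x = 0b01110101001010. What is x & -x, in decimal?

2

x = 1110101001010 = 7498
-x (two's complement) = …0001010110110
AND   = 0000000000010 = 2
(x & -x isolates the lowest set bit of x.)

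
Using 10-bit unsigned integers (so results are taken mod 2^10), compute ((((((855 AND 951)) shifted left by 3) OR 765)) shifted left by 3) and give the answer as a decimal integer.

855 = 1101010111
951 = 1110110111
→ AND → 1100010111 = 791
→ shifted left by 3 (mod 2^10) → 0010111000 = 184
765 = 1011111101
→ OR → 1011111101 = 765
→ shifted left by 3 (mod 2^10) → 1111101000 = 1000

1000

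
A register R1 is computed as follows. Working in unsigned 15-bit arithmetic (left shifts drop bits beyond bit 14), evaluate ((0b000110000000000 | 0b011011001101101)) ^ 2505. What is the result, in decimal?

0b000110000000000 = 000110000000000
0b011011001101101 = 011011001101101
→ | → 011111001101101 = 15981
2505 = 000100111001001
→ ^ → 011011110100100 = 14244

14244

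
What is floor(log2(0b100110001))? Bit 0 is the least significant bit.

0b100110001 = 100110001
The topmost 1 is at position 8 (since 2^8 = 256 ≤ 305 < 512).

8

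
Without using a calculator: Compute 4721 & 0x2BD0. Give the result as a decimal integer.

592

4721 = 01001001110001
0x2BD0 = 10101111010000
AND → 00001001010000 = 592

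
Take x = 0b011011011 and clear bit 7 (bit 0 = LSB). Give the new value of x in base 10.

91

x = 011011011
bit 7 is currently 1; clear it via x & ~(1 << 7) = x & ~128
→ 001011011 = 91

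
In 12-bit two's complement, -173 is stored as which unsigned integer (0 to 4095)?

173 in 12 bits: 000010101101
Invert: 111101010010
Add 1:  111101010011 = 3923
(Check: 2^12 - 173 = 4096 - 173 = 3923.)

3923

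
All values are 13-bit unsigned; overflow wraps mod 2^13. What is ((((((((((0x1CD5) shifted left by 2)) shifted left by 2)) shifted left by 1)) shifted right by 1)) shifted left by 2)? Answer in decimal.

5440

0x1CD5 = 1110011010101
→ shifted left by 2 (mod 2^13) → 1001101010100 = 4948
→ shifted left by 2 (mod 2^13) → 0110101010000 = 3408
→ shifted left by 1 (mod 2^13) → 1101010100000 = 6816
→ shifted right by 1 → 0110101010000 = 3408
→ shifted left by 2 (mod 2^13) → 1010101000000 = 5440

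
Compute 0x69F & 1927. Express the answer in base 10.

1671

0x69F = 11010011111
1927 = 11110000111
AND → 11010000111 = 1671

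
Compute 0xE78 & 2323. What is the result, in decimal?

2064

0xE78 = 111001111000
2323 = 100100010011
AND → 100000010000 = 2064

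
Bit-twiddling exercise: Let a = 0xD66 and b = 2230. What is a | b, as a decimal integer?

0xD66 = 110101100110
2230 = 100010110110
 OR → 110111110110 = 3574

3574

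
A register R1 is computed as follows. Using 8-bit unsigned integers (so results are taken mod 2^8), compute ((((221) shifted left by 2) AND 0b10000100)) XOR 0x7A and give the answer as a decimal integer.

221 = 11011101
→ shifted left by 2 (mod 2^8) → 01110100 = 116
0b10000100 = 10000100
→ AND → 00000100 = 4
0x7A = 01111010
→ XOR → 01111110 = 126

126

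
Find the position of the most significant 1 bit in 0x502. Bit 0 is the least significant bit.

10

0x502 = 10100000010
The topmost 1 is at position 10 (since 2^10 = 1024 ≤ 1282 < 2048).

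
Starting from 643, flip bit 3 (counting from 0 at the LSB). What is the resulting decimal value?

x = 001010000011
bit 3 is currently 0; toggle it via x ^ (1 << 3) = x ^ 8
→ 001010001011 = 651

651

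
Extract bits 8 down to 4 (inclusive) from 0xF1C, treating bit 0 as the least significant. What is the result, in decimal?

17

v = 111100011100
Shift right by 4: 11110001
Mask low 5 bits: 10001 = 17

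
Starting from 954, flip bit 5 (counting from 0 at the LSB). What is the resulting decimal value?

922

x = 1110111010
bit 5 is currently 1; toggle it via x ^ (1 << 5) = x ^ 32
→ 1110011010 = 922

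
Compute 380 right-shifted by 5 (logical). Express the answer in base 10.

11

380 = 101111100
shift right by 5 → 000001011 = 11
(equivalently, floor(380 / 32))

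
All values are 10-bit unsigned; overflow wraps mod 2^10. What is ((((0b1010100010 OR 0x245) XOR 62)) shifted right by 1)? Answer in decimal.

0b1010100010 = 1010100010
0x245 = 1001000101
→ OR → 1011100111 = 743
62 = 0000111110
→ XOR → 1011011001 = 729
→ shifted right by 1 → 0101101100 = 364

364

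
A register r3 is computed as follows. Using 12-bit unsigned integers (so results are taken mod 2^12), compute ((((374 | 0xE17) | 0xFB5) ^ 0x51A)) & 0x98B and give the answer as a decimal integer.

374 = 000101110110
0xE17 = 111000010111
→ | → 111101110111 = 3959
0xFB5 = 111110110101
→ | → 111111110111 = 4087
0x51A = 010100011010
→ ^ → 101011101101 = 2797
0x98B = 100110001011
→ & → 100010001001 = 2185

2185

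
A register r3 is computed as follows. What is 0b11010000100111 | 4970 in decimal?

14191

a = 11010000100111
4970 = 01001101101010
 OR → 11011101101111 = 14191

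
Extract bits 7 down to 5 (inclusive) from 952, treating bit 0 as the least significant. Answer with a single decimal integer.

5

v = 1110111000
Shift right by 5: 11101
Mask low 3 bits: 101 = 5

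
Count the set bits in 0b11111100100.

n = 11111100100
Count the 1s: 1 + 1 + 1 + 1 + 1 + 1 + 1 = 7

7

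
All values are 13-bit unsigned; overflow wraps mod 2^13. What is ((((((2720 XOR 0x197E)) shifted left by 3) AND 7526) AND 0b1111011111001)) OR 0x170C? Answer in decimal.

8044

2720 = 0101010100000
0x197E = 1100101111110
→ XOR → 1001111011110 = 5086
→ shifted left by 3 (mod 2^13) → 1111011110000 = 7920
7526 = 1110101100110
→ AND → 1110001100000 = 7264
0b1111011111001 = 1111011111001
→ AND → 1110001100000 = 7264
0x170C = 1011100001100
→ OR → 1111101101100 = 8044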